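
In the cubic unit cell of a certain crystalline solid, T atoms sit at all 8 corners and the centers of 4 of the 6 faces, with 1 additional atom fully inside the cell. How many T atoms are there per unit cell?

4

Corner atoms are shared by 8 cells (1/8 each), face atoms by 2 (1/2 each), interior atoms are unshared.
Net atoms = 8 × 1/8 + 4 × 1/2 + 1 = 1 + 2 + 1 = 4.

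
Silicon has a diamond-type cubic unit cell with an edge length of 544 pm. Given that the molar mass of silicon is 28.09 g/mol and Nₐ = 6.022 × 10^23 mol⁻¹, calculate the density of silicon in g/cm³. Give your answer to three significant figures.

A diamond cubic unit cell contains Z = 8 atoms.
Cell volume: a³ = (544 pm)³ = (5.440 × 10^-8 cm)³ = 1.610 × 10^-22 cm³.
ρ = Z·M/(N_A·a³) = 8 × 28.09 / (6.022 × 10²³ × 1.610 × 10^-22) = 2.318 g/cm³.

2.32 g/cm³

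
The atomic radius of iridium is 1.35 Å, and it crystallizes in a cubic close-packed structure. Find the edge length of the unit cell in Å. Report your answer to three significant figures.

In an FCC lattice, atoms touch along the face diagonal, so √2·a = 4r.
a = 4r/√2 = 4 × 1.35 / 1.4142 = 3.82 Å.

3.82 Å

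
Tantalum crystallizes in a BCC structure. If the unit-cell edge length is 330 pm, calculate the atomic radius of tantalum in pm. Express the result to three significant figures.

In a BCC lattice, atoms touch along the body diagonal, so √3·a = 4r.
r = √3·a/4 = 1.7321 × 330 / 4 = 143 pm.

143 pm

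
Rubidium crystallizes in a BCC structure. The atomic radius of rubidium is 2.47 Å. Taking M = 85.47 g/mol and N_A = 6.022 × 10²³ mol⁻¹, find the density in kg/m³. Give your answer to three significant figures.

1530 kg/m³

In a BCC lattice, atoms touch along the body diagonal, so √3·a = 4r, giving a = 5.704 Å = 5.704 × 10^-8 cm.
With Z = 2, ρ = Z·M/(N_A·a³) = 2 × 85.47 / (6.022 × 10²³ × 1.856 × 10^-22) = 1.529 g/cm³ = 1530 kg/m³.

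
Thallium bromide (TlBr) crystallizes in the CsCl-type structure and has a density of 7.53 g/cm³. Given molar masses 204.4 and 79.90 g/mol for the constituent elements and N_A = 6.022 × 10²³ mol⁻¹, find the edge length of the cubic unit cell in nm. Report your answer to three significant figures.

M(TlBr) = 284.3 g/mol; Z = 1 formula unit per cell.
a³ = Z·M/(N_A·ρ) = 1 × 284.3 / (6.022 × 10²³ × 7.53) = 6.270 × 10^-23 cm³, so a = 3.973 × 10^-8 cm = 0.397 nm.

0.397 nm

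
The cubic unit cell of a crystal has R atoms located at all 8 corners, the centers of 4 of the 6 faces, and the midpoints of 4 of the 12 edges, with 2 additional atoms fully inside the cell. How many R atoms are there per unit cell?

6

Corner atoms are shared by 8 cells (1/8 each), face atoms by 2 (1/2 each), edge atoms by 4 (1/4 each), interior atoms are unshared.
Net atoms = 8 × 1/8 + 4 × 1/2 + 4 × 1/4 + 2 = 1 + 2 + 1 + 2 = 6.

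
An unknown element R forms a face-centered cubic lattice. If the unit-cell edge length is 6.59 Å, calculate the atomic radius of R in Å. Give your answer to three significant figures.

In an FCC lattice, atoms touch along the face diagonal, so √2·a = 4r.
r = √2·a/4 = 1.4142 × 6.59 / 4 = 2.33 Å.

2.33 Å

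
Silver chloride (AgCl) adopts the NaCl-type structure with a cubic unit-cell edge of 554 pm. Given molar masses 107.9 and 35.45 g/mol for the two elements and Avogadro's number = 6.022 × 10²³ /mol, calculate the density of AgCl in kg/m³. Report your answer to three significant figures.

5600 kg/m³

The NaCl-type structure contains Z = 4 formula units per cell; M(AgCl) = 107.9 + 35.45 = 143.35 g/mol.
a³ = (5.540 × 10^-8 cm)³ = 1.700 × 10^-22 cm³.
ρ = 4 × 143.35 / (6.022 × 10²³ × 1.700 × 10^-22) = 5.600 g/cm³ = 5600 kg/m³.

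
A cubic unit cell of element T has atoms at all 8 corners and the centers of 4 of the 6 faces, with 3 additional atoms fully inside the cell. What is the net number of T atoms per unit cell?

Corner atoms are shared by 8 cells (1/8 each), face atoms by 2 (1/2 each), interior atoms are unshared.
Net atoms = 8 × 1/8 + 4 × 1/2 + 3 = 1 + 2 + 3 = 6.

6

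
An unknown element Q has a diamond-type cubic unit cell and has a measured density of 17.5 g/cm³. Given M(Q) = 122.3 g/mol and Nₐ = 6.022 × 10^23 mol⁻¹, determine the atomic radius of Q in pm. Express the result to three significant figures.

98.0 pm

For a diamond cubic cell (Z = 8), a³ = Z·M/(N_A·ρ) = 8 × 122.3 / (6.022 × 10²³ × 17.50) = 9.284 × 10^-23 cm³, so a = 4.528 × 10^-8 cm = 452.8 pm.
Nearest neighbors lie along the body diagonal with √3·a = 8r, so r = 0.2165 × a = 98.0 pm.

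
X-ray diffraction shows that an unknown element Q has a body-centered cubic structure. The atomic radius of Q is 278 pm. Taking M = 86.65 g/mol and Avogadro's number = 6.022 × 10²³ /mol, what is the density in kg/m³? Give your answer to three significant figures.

1090 kg/m³

In a BCC lattice, atoms touch along the body diagonal, so √3·a = 4r, giving a = 642.0 pm = 6.420 × 10^-8 cm.
With Z = 2, ρ = Z·M/(N_A·a³) = 2 × 86.65 / (6.022 × 10²³ × 2.646 × 10^-22) = 1.087 g/cm³ = 1090 kg/m³.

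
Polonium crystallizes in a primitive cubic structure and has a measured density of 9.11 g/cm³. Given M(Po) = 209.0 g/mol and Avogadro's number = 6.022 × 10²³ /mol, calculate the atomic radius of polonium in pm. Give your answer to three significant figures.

For a simple cubic cell (Z = 1), a³ = Z·M/(N_A·ρ) = 1 × 209.0 / (6.022 × 10²³ × 9.110) = 3.810 × 10^-23 cm³, so a = 3.365 × 10^-8 cm = 336.5 pm.
Atoms touch along the cell edge, so a = 2r, so r = 0.5000 × a = 168 pm.

168 pm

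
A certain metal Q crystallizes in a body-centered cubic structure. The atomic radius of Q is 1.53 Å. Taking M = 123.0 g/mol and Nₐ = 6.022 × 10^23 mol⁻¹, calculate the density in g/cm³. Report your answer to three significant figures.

In a BCC lattice, atoms touch along the body diagonal, so √3·a = 4r, giving a = 3.533 Å = 3.533 × 10^-8 cm.
With Z = 2, ρ = Z·M/(N_A·a³) = 2 × 123.0 / (6.022 × 10²³ × 4.411 × 10^-23) = 9.260 g/cm³.

9.26 g/cm³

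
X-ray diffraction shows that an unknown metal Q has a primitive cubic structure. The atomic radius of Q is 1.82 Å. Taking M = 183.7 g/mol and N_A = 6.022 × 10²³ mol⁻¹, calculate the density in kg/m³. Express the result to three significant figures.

6330 kg/m³

In a simple cubic lattice, atoms touch along the cell edge, so a = 2r, giving a = 3.640 Å = 3.640 × 10^-8 cm.
With Z = 1, ρ = Z·M/(N_A·a³) = 1 × 183.7 / (6.022 × 10²³ × 4.823 × 10^-23) = 6.325 g/cm³ = 6330 kg/m³.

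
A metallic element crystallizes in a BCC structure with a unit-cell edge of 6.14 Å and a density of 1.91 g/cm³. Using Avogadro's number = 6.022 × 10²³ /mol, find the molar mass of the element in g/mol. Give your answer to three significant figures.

133 g/mol

A BCC cell has Z = 2 atoms; a = 6.140 × 10^-8 cm.
M = ρ·N_A·a³/Z = 1.91 × 6.022 × 10²³ × 2.315 × 10^-22 / 2 = 133 g/mol.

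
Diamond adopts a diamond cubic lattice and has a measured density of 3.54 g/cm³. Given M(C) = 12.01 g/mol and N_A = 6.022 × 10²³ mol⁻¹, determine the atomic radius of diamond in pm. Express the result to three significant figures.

For a diamond cubic cell (Z = 8), a³ = Z·M/(N_A·ρ) = 8 × 12.01 / (6.022 × 10²³ × 3.540) = 4.507 × 10^-23 cm³, so a = 3.559 × 10^-8 cm = 355.9 pm.
Nearest neighbors lie along the body diagonal with √3·a = 8r, so r = 0.2165 × a = 77.0 pm.

77.0 pm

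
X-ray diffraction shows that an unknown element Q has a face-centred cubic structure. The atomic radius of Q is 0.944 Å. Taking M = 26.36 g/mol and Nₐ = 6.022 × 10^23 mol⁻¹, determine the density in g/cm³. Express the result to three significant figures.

In an FCC lattice, atoms touch along the face diagonal, so √2·a = 4r, giving a = 2.670 Å = 2.670 × 10^-8 cm.
With Z = 4, ρ = Z·M/(N_A·a³) = 4 × 26.36 / (6.022 × 10²³ × 1.903 × 10^-23) = 9.198 g/cm³.

9.20 g/cm³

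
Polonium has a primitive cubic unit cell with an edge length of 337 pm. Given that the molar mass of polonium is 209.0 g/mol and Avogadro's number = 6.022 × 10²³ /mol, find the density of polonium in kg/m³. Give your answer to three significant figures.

9070 kg/m³

A simple cubic unit cell contains Z = 1 atom.
Cell volume: a³ = (337 pm)³ = (3.370 × 10^-8 cm)³ = 3.827 × 10^-23 cm³.
ρ = Z·M/(N_A·a³) = 1 × 209.0 / (6.022 × 10²³ × 3.827 × 10^-23) = 9.068 g/cm³ = 9070 kg/m³.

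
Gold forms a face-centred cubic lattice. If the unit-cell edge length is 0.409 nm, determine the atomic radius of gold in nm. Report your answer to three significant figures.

0.145 nm

In an FCC lattice, atoms touch along the face diagonal, so √2·a = 4r.
r = √2·a/4 = 1.4142 × 0.409 / 4 = 0.145 nm.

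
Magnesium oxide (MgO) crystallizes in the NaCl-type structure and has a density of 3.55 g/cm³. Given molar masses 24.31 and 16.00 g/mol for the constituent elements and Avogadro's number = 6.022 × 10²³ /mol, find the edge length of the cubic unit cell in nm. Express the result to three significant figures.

0.423 nm

M(MgO) = 40.31 g/mol; Z = 4 formula units per cell.
a³ = Z·M/(N_A·ρ) = 4 × 40.31 / (6.022 × 10²³ × 3.55) = 7.542 × 10^-23 cm³, so a = 4.225 × 10^-8 cm = 0.423 nm.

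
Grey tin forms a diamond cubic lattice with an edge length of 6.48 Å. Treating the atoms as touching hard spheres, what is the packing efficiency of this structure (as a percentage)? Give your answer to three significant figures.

In a diamond cubic lattice nearest neighbors lie along the body diagonal with √3·a = 8r, so r = 0.2165a = 1.403 Å.
Packing fraction = Z·(4/3)πr³ / a³ = 8 × (4/3)π × (1.403)³ / (6.48)³ = 0.3401 = 34.0%.

34.0%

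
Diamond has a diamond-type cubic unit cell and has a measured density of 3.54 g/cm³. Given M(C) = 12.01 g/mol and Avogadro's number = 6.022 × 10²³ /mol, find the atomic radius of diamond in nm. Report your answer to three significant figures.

0.0770 nm

For a diamond cubic cell (Z = 8), a³ = Z·M/(N_A·ρ) = 8 × 12.01 / (6.022 × 10²³ × 3.540) = 4.507 × 10^-23 cm³, so a = 3.559 × 10^-8 cm = 0.3559 nm.
Nearest neighbors lie along the body diagonal with √3·a = 8r, so r = 0.2165 × a = 0.0770 nm.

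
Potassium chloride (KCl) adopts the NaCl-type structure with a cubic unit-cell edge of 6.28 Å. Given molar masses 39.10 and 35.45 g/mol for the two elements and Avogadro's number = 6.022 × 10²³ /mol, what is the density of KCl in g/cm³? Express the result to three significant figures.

2.00 g/cm³

The NaCl-type structure contains Z = 4 formula units per cell; M(KCl) = 39.10 + 35.45 = 74.55 g/mol.
a³ = (6.280 × 10^-8 cm)³ = 2.477 × 10^-22 cm³.
ρ = 4 × 74.55 / (6.022 × 10²³ × 2.477 × 10^-22) = 1.999 g/cm³.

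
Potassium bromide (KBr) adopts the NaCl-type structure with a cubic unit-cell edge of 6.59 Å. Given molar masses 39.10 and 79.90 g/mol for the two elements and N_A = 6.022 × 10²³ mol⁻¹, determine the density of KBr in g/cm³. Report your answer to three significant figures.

2.76 g/cm³

The NaCl-type structure contains Z = 4 formula units per cell; M(KBr) = 39.10 + 79.90 = 119.0 g/mol.
a³ = (6.590 × 10^-8 cm)³ = 2.862 × 10^-22 cm³.
ρ = 4 × 119.0 / (6.022 × 10²³ × 2.862 × 10^-22) = 2.762 g/cm³.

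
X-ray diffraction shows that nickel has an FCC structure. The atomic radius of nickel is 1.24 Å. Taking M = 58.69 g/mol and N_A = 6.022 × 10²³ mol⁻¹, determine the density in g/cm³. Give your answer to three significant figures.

In an FCC lattice, atoms touch along the face diagonal, so √2·a = 4r, giving a = 3.507 Å = 3.507 × 10^-8 cm.
With Z = 4, ρ = Z·M/(N_A·a³) = 4 × 58.69 / (6.022 × 10²³ × 4.314 × 10^-23) = 9.036 g/cm³.

9.04 g/cm³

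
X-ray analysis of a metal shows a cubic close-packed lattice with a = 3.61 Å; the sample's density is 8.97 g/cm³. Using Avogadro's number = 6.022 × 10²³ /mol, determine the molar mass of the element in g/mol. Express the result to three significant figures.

An FCC cell has Z = 4 atoms; a = 3.610 × 10^-8 cm.
M = ρ·N_A·a³/Z = 8.97 × 6.022 × 10²³ × 4.705 × 10^-23 / 4 = 63.5 g/mol.

63.5 g/mol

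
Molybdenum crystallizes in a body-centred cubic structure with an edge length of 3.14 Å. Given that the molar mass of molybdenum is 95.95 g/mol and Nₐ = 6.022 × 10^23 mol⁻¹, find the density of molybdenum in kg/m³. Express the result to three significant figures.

10300 kg/m³

A BCC unit cell contains Z = 2 atoms.
Cell volume: a³ = (3.14 Å)³ = (3.140 × 10^-8 cm)³ = 3.096 × 10^-23 cm³.
ρ = Z·M/(N_A·a³) = 2 × 95.95 / (6.022 × 10²³ × 3.096 × 10^-23) = 10.29 g/cm³ = 10300 kg/m³.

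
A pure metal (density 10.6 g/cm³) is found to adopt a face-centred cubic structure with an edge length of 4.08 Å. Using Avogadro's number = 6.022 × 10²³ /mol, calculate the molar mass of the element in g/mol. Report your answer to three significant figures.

108 g/mol

An FCC cell has Z = 4 atoms; a = 4.080 × 10^-8 cm.
M = ρ·N_A·a³/Z = 10.6 × 6.022 × 10²³ × 6.792 × 10^-23 / 4 = 108 g/mol.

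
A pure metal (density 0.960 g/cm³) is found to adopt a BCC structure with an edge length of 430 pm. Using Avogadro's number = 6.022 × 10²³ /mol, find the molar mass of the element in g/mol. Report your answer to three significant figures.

23.0 g/mol

A BCC cell has Z = 2 atoms; a = 4.300 × 10^-8 cm.
M = ρ·N_A·a³/Z = 0.960 × 6.022 × 10²³ × 7.951 × 10^-23 / 2 = 23.0 g/mol.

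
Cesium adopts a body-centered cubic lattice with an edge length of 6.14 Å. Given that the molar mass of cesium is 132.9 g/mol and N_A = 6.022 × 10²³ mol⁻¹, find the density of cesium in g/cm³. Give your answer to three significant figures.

A BCC unit cell contains Z = 2 atoms.
Cell volume: a³ = (6.14 Å)³ = (6.140 × 10^-8 cm)³ = 2.315 × 10^-22 cm³.
ρ = Z·M/(N_A·a³) = 2 × 132.9 / (6.022 × 10²³ × 2.315 × 10^-22) = 1.907 g/cm³.

1.91 g/cm³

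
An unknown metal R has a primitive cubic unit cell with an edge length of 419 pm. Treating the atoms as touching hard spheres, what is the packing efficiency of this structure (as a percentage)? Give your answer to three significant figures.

In a simple cubic lattice atoms touch along the cell edge, so a = 2r, so r = 0.5000a = 209.5 pm.
Packing fraction = Z·(4/3)πr³ / a³ = 1 × (4/3)π × (209.5)³ / (419)³ = 0.5236 = 52.4%.

52.4%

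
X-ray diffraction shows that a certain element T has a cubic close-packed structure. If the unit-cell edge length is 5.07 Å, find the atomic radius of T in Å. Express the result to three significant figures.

In an FCC lattice, atoms touch along the face diagonal, so √2·a = 4r.
r = √2·a/4 = 1.4142 × 5.07 / 4 = 1.79 Å.

1.79 Å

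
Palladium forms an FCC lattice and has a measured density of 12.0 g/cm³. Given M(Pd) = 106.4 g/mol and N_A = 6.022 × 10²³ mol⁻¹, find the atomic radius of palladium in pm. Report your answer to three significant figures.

For an FCC cell (Z = 4), a³ = Z·M/(N_A·ρ) = 4 × 106.4 / (6.022 × 10²³ × 12.00) = 5.890 × 10^-23 cm³, so a = 3.891 × 10^-8 cm = 389.1 pm.
Atoms touch along the face diagonal, so √2·a = 4r, so r = 0.3536 × a = 138 pm.

138 pm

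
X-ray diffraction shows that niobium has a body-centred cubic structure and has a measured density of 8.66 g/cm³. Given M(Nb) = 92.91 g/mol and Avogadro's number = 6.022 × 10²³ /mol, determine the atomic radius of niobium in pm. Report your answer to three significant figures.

142 pm

For a BCC cell (Z = 2), a³ = Z·M/(N_A·ρ) = 2 × 92.91 / (6.022 × 10²³ × 8.660) = 3.563 × 10^-23 cm³, so a = 3.291 × 10^-8 cm = 329.1 pm.
Atoms touch along the body diagonal, so √3·a = 4r, so r = 0.4330 × a = 142 pm.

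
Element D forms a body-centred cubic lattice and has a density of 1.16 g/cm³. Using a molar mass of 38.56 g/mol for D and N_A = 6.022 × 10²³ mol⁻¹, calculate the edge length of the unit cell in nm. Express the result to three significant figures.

0.480 nm

With Z = 2 atoms per BCC cell, a³ = Z·M/(N_A·ρ) = 2 × 38.56 / (6.022 × 10²³ × 1.160 g/cm³) = 1.104 × 10^-22 cm³.
a = (1.104 × 10^-22)^(1/3) = 4.797 × 10^-8 cm = 0.480 nm.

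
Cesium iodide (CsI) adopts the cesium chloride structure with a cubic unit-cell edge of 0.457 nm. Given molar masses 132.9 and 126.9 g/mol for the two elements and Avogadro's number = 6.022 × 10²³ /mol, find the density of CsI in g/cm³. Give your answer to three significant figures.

4.52 g/cm³

The cesium chloride structure contains Z = 1 formula unit per cell; M(CsI) = 132.9 + 126.9 = 259.8 g/mol.
a³ = (4.570 × 10^-8 cm)³ = 9.544 × 10^-23 cm³.
ρ = 1 × 259.8 / (6.022 × 10²³ × 9.544 × 10^-23) = 4.520 g/cm³.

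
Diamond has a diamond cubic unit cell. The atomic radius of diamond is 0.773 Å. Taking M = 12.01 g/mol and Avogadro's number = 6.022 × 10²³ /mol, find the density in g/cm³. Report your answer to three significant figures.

3.51 g/cm³

In a diamond cubic lattice, nearest neighbors lie along the body diagonal with √3·a = 8r, giving a = 3.570 Å = 3.570 × 10^-8 cm.
With Z = 8, ρ = Z·M/(N_A·a³) = 8 × 12.01 / (6.022 × 10²³ × 4.551 × 10^-23) = 3.506 g/cm³.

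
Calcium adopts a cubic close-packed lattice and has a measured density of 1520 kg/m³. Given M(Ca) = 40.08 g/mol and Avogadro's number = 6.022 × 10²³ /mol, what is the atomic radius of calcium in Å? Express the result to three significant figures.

1.98 Å

For an FCC cell (Z = 4), a³ = Z·M/(N_A·ρ) = 4 × 40.08 / (6.022 × 10²³ × 1.520) = 1.751 × 10^-22 cm³, so a = 5.595 × 10^-8 cm = 5.595 Å.
Atoms touch along the face diagonal, so √2·a = 4r, so r = 0.3536 × a = 1.98 Å.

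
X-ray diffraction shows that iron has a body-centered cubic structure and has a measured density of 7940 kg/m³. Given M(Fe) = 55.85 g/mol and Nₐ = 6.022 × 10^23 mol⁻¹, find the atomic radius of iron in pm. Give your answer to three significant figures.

For a BCC cell (Z = 2), a³ = Z·M/(N_A·ρ) = 2 × 55.85 / (6.022 × 10²³ × 7.940) = 2.336 × 10^-23 cm³, so a = 2.859 × 10^-8 cm = 285.9 pm.
Atoms touch along the body diagonal, so √3·a = 4r, so r = 0.4330 × a = 124 pm.

124 pm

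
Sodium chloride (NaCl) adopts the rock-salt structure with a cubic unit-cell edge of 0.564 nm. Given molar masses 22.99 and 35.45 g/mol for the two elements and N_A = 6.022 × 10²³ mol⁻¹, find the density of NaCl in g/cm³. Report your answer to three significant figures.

2.16 g/cm³

The rock-salt structure contains Z = 4 formula units per cell; M(NaCl) = 22.99 + 35.45 = 58.44 g/mol.
a³ = (5.640 × 10^-8 cm)³ = 1.794 × 10^-22 cm³.
ρ = 4 × 58.44 / (6.022 × 10²³ × 1.794 × 10^-22) = 2.164 g/cm³.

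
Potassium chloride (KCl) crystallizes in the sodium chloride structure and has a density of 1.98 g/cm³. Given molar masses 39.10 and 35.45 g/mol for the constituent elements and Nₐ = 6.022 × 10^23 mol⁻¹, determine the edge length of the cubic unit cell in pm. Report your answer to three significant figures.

630 pm

M(KCl) = 74.55 g/mol; Z = 4 formula units per cell.
a³ = Z·M/(N_A·ρ) = 4 × 74.55 / (6.022 × 10²³ × 1.98) = 2.501 × 10^-22 cm³, so a = 6.300 × 10^-8 cm = 630 pm.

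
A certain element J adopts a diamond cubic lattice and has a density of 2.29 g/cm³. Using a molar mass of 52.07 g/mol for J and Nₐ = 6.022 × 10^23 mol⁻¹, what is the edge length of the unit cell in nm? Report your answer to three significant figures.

With Z = 8 atoms per diamond cubic cell, a³ = Z·M/(N_A·ρ) = 8 × 52.07 / (6.022 × 10²³ × 2.290 g/cm³) = 3.021 × 10^-22 cm³.
a = (3.021 × 10^-22)^(1/3) = 6.710 × 10^-8 cm = 0.671 nm.

0.671 nm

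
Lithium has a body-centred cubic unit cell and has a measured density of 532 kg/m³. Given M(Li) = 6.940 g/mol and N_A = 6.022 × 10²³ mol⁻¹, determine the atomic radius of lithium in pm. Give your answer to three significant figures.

152 pm

For a BCC cell (Z = 2), a³ = Z·M/(N_A·ρ) = 2 × 6.940 / (6.022 × 10²³ × 0.5320) = 4.332 × 10^-23 cm³, so a = 3.512 × 10^-8 cm = 351.2 pm.
Atoms touch along the body diagonal, so √3·a = 4r, so r = 0.4330 × a = 152 pm.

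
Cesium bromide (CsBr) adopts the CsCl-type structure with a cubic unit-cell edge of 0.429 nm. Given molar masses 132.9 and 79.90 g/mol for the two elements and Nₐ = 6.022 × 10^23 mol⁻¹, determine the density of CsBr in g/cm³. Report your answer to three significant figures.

4.48 g/cm³

The CsCl-type structure contains Z = 1 formula unit per cell; M(CsBr) = 132.9 + 79.90 = 212.8 g/mol.
a³ = (4.290 × 10^-8 cm)³ = 7.895 × 10^-23 cm³.
ρ = 1 × 212.8 / (6.022 × 10²³ × 7.895 × 10^-23) = 4.476 g/cm³.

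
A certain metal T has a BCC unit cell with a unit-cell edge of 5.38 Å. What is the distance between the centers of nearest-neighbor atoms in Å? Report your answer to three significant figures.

In a BCC structure, atoms touch along the body diagonal, so √3·a = 4r; the nearest-neighbor distance equals 2r = 0.8660·a.
d = 0.8660 × 5.38 = 4.66 Å.

4.66 Å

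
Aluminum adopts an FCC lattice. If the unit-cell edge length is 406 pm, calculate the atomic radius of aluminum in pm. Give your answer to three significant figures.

In an FCC lattice, atoms touch along the face diagonal, so √2·a = 4r.
r = √2·a/4 = 1.4142 × 406 / 4 = 144 pm.

144 pm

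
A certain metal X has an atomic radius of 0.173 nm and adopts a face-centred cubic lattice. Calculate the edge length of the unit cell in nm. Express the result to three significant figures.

0.489 nm

In an FCC lattice, atoms touch along the face diagonal, so √2·a = 4r.
a = 4r/√2 = 4 × 0.173 / 1.4142 = 0.489 nm.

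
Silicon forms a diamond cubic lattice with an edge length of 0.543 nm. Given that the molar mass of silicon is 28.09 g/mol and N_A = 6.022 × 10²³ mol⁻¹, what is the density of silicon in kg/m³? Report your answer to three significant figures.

2330 kg/m³

A diamond cubic unit cell contains Z = 8 atoms.
Cell volume: a³ = (0.543 nm)³ = (5.430 × 10^-8 cm)³ = 1.601 × 10^-22 cm³.
ρ = Z·M/(N_A·a³) = 8 × 28.09 / (6.022 × 10²³ × 1.601 × 10^-22) = 2.331 g/cm³ = 2330 kg/m³.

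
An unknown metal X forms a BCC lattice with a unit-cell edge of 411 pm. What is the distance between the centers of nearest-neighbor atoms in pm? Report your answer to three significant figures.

356 pm

In a BCC structure, atoms touch along the body diagonal, so √3·a = 4r; the nearest-neighbor distance equals 2r = 0.8660·a.
d = 0.8660 × 411 = 356 pm.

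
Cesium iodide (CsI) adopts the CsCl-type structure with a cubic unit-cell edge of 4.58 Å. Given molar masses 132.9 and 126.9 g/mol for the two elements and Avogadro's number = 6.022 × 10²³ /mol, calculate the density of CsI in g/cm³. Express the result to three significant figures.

The CsCl-type structure contains Z = 1 formula unit per cell; M(CsI) = 132.9 + 126.9 = 259.8 g/mol.
a³ = (4.580 × 10^-8 cm)³ = 9.607 × 10^-23 cm³.
ρ = 1 × 259.8 / (6.022 × 10²³ × 9.607 × 10^-23) = 4.491 g/cm³.

4.49 g/cm³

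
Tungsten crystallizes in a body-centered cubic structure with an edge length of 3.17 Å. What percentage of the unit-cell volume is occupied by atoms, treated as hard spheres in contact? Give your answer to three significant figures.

68.0%

In a BCC lattice atoms touch along the body diagonal, so √3·a = 4r, so r = 0.4330a = 1.373 Å.
Packing fraction = Z·(4/3)πr³ / a³ = 2 × (4/3)π × (1.373)³ / (3.17)³ = 0.6802 = 68.0%.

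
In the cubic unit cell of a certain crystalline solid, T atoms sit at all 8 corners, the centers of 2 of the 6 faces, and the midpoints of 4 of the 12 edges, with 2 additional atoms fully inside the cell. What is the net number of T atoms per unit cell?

5

Corner atoms are shared by 8 cells (1/8 each), face atoms by 2 (1/2 each), edge atoms by 4 (1/4 each), interior atoms are unshared.
Net atoms = 8 × 1/8 + 2 × 1/2 + 4 × 1/4 + 2 = 1 + 1 + 1 + 2 = 5.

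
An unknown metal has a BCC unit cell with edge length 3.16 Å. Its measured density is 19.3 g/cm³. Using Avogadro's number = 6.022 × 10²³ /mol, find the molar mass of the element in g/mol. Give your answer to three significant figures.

A BCC cell has Z = 2 atoms; a = 3.160 × 10^-8 cm.
M = ρ·N_A·a³/Z = 19.3 × 6.022 × 10²³ × 3.155 × 10^-23 / 2 = 183 g/mol.

183 g/mol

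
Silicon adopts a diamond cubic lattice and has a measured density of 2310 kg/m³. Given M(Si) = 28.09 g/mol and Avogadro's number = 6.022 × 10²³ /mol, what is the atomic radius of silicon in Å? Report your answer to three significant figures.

For a diamond cubic cell (Z = 8), a³ = Z·M/(N_A·ρ) = 8 × 28.09 / (6.022 × 10²³ × 2.310) = 1.615 × 10^-22 cm³, so a = 5.446 × 10^-8 cm = 5.446 Å.
Nearest neighbors lie along the body diagonal with √3·a = 8r, so r = 0.2165 × a = 1.18 Å.

1.18 Å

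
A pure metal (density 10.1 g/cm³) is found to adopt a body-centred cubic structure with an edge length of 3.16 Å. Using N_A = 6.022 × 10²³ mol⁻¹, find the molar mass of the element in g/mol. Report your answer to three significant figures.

A BCC cell has Z = 2 atoms; a = 3.160 × 10^-8 cm.
M = ρ·N_A·a³/Z = 10.1 × 6.022 × 10²³ × 3.155 × 10^-23 / 2 = 96.0 g/mol.

96.0 g/mol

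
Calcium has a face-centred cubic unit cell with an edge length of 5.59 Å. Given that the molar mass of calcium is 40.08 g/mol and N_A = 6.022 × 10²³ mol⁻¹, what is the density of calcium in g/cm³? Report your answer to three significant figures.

An FCC unit cell contains Z = 4 atoms.
Cell volume: a³ = (5.59 Å)³ = (5.590 × 10^-8 cm)³ = 1.747 × 10^-22 cm³.
ρ = Z·M/(N_A·a³) = 4 × 40.08 / (6.022 × 10²³ × 1.747 × 10^-22) = 1.524 g/cm³.

1.52 g/cm³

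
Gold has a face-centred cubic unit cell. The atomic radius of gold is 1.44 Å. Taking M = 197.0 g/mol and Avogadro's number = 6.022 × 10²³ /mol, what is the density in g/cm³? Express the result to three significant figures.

19.4 g/cm³

In an FCC lattice, atoms touch along the face diagonal, so √2·a = 4r, giving a = 4.073 Å = 4.073 × 10^-8 cm.
With Z = 4, ρ = Z·M/(N_A·a³) = 4 × 197.0 / (6.022 × 10²³ × 6.757 × 10^-23) = 19.37 g/cm³.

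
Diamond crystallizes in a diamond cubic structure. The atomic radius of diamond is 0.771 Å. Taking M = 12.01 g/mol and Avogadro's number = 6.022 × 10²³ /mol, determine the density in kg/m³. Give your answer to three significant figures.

In a diamond cubic lattice, nearest neighbors lie along the body diagonal with √3·a = 8r, giving a = 3.561 Å = 3.561 × 10^-8 cm.
With Z = 8, ρ = Z·M/(N_A·a³) = 8 × 12.01 / (6.022 × 10²³ × 4.516 × 10^-23) = 3.533 g/cm³ = 3530 kg/m³.

3530 kg/m³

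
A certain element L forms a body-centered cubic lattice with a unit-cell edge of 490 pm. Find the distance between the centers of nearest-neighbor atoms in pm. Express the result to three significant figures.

In a BCC structure, atoms touch along the body diagonal, so √3·a = 4r; the nearest-neighbor distance equals 2r = 0.8660·a.
d = 0.8660 × 490 = 424 pm.

424 pm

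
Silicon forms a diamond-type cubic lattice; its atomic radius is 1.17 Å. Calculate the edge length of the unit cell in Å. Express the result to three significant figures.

5.40 Å

In a diamond cubic lattice, nearest neighbors lie along the body diagonal with √3·a = 8r.
a = 8r/√3 = 8 × 1.17 / 1.7321 = 5.40 Å.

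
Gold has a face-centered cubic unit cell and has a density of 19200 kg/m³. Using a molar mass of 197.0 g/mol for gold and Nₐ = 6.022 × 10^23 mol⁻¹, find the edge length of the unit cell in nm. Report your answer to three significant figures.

0.408 nm

With Z = 4 atoms per FCC cell, a³ = Z·M/(N_A·ρ) = 4 × 197.0 / (6.022 × 10²³ × 19.20 g/cm³) = 6.815 × 10^-23 cm³.
a = (6.815 × 10^-23)^(1/3) = 4.085 × 10^-8 cm = 0.408 nm.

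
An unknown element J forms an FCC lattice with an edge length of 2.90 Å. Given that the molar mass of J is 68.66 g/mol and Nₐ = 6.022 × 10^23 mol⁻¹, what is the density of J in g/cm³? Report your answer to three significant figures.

18.7 g/cm³

An FCC unit cell contains Z = 4 atoms.
Cell volume: a³ = (2.90 Å)³ = (2.900 × 10^-8 cm)³ = 2.439 × 10^-23 cm³.
ρ = Z·M/(N_A·a³) = 4 × 68.66 / (6.022 × 10²³ × 2.439 × 10^-23) = 18.70 g/cm³.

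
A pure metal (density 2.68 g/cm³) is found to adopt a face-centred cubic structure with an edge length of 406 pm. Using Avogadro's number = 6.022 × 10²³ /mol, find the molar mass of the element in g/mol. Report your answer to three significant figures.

27.0 g/mol

An FCC cell has Z = 4 atoms; a = 4.060 × 10^-8 cm.
M = ρ·N_A·a³/Z = 2.68 × 6.022 × 10²³ × 6.692 × 10^-23 / 4 = 27.0 g/mol.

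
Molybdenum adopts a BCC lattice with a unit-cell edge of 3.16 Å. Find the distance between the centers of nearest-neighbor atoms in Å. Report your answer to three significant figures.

2.74 Å

In a BCC structure, atoms touch along the body diagonal, so √3·a = 4r; the nearest-neighbor distance equals 2r = 0.8660·a.
d = 0.8660 × 3.16 = 2.74 Å.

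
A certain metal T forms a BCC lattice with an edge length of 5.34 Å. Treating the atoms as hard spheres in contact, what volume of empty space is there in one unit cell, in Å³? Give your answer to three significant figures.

48.7 Å³

In a BCC lattice atoms touch along the body diagonal, so √3·a = 4r, so r = 0.4330a = 2.312 Å.
V_cell = a³ = 152.3 Å³; V_atoms = 2 × (4/3)πr³ = 103.6 Å³.
Empty space = 152.3 − 103.6 = 48.7 Å³.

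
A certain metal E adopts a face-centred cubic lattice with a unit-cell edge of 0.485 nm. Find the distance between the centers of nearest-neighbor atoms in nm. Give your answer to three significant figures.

In an FCC structure, atoms touch along the face diagonal, so √2·a = 4r; the nearest-neighbor distance equals 2r = 0.7071·a.
d = 0.7071 × 0.485 = 0.343 nm.

0.343 nm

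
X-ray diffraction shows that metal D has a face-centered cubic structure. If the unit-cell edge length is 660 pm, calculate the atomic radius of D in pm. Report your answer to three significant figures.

233 pm

In an FCC lattice, atoms touch along the face diagonal, so √2·a = 4r.
r = √2·a/4 = 1.4142 × 660 / 4 = 233 pm.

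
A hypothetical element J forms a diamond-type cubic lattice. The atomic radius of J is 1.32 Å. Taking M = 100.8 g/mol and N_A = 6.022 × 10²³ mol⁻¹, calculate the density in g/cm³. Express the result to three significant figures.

5.91 g/cm³

In a diamond cubic lattice, nearest neighbors lie along the body diagonal with √3·a = 8r, giving a = 6.097 Å = 6.097 × 10^-8 cm.
With Z = 8, ρ = Z·M/(N_A·a³) = 8 × 100.8 / (6.022 × 10²³ × 2.266 × 10^-22) = 5.909 g/cm³.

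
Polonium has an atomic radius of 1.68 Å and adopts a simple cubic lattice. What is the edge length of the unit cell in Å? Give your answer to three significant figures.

3.36 Å

In a simple cubic lattice, atoms touch along the cell edge, so a = 2r.
a = 2r = 2 × 1.68 = 3.36 Å.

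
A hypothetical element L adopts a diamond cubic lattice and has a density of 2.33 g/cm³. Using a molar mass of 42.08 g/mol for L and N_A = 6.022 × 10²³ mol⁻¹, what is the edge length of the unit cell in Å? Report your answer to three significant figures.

6.21 Å

With Z = 8 atoms per diamond cubic cell, a³ = Z·M/(N_A·ρ) = 8 × 42.08 / (6.022 × 10²³ × 2.330 g/cm³) = 2.399 × 10^-22 cm³.
a = (2.399 × 10^-22)^(1/3) = 6.214 × 10^-8 cm = 6.21 Å.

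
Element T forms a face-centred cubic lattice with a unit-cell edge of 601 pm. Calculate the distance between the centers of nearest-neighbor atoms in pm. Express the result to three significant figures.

In an FCC structure, atoms touch along the face diagonal, so √2·a = 4r; the nearest-neighbor distance equals 2r = 0.7071·a.
d = 0.7071 × 601 = 425 pm.

425 pm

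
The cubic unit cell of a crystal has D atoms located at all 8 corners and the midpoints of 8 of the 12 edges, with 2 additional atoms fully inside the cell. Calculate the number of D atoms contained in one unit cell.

Corner atoms are shared by 8 cells (1/8 each), edge atoms by 4 (1/4 each), interior atoms are unshared.
Net atoms = 8 × 1/8 + 8 × 1/4 + 2 = 1 + 2 + 2 = 5.

5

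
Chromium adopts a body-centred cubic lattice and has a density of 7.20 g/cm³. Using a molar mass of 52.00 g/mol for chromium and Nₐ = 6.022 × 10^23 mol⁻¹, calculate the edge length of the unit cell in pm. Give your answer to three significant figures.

With Z = 2 atoms per BCC cell, a³ = Z·M/(N_A·ρ) = 2 × 52.00 / (6.022 × 10²³ × 7.200 g/cm³) = 2.399 × 10^-23 cm³.
a = (2.399 × 10^-23)^(1/3) = 2.884 × 10^-8 cm = 288 pm.

288 pm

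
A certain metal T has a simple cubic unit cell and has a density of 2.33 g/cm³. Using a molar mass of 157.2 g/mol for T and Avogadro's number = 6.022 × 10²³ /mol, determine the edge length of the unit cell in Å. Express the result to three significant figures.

4.82 Å

With Z = 1 atom per simple cubic cell, a³ = Z·M/(N_A·ρ) = 1 × 157.2 / (6.022 × 10²³ × 2.330 g/cm³) = 1.120 × 10^-22 cm³.
a = (1.120 × 10^-22)^(1/3) = 4.821 × 10^-8 cm = 4.82 Å.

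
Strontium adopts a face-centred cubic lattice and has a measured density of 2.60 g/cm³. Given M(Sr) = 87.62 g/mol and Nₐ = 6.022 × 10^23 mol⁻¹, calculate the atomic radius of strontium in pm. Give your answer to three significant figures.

215 pm

For an FCC cell (Z = 4), a³ = Z·M/(N_A·ρ) = 4 × 87.62 / (6.022 × 10²³ × 2.600) = 2.238 × 10^-22 cm³, so a = 6.072 × 10^-8 cm = 607.2 pm.
Atoms touch along the face diagonal, so √2·a = 4r, so r = 0.3536 × a = 215 pm.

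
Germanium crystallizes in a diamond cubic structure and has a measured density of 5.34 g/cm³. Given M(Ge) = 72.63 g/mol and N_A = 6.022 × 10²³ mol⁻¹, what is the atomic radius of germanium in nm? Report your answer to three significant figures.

For a diamond cubic cell (Z = 8), a³ = Z·M/(N_A·ρ) = 8 × 72.63 / (6.022 × 10²³ × 5.340) = 1.807 × 10^-22 cm³, so a = 5.653 × 10^-8 cm = 0.5653 nm.
Nearest neighbors lie along the body diagonal with √3·a = 8r, so r = 0.2165 × a = 0.122 nm.

0.122 nm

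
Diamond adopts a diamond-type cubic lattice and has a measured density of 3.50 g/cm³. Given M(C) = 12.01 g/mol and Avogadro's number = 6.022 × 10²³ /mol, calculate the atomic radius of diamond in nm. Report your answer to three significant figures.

0.0773 nm

For a diamond cubic cell (Z = 8), a³ = Z·M/(N_A·ρ) = 8 × 12.01 / (6.022 × 10²³ × 3.500) = 4.559 × 10^-23 cm³, so a = 3.572 × 10^-8 cm = 0.3572 nm.
Nearest neighbors lie along the body diagonal with √3·a = 8r, so r = 0.2165 × a = 0.0773 nm.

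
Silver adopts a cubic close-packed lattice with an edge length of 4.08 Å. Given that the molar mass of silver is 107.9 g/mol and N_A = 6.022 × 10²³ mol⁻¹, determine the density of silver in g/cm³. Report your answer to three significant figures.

10.6 g/cm³

An FCC unit cell contains Z = 4 atoms.
Cell volume: a³ = (4.08 Å)³ = (4.080 × 10^-8 cm)³ = 6.792 × 10^-23 cm³.
ρ = Z·M/(N_A·a³) = 4 × 107.9 / (6.022 × 10²³ × 6.792 × 10^-23) = 10.55 g/cm³.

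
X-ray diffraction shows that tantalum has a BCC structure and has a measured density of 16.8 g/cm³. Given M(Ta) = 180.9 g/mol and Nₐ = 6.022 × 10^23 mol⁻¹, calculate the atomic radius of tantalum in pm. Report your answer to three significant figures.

143 pm

For a BCC cell (Z = 2), a³ = Z·M/(N_A·ρ) = 2 × 180.9 / (6.022 × 10²³ × 16.80) = 3.576 × 10^-23 cm³, so a = 3.295 × 10^-8 cm = 329.5 pm.
Atoms touch along the body diagonal, so √3·a = 4r, so r = 0.4330 × a = 143 pm.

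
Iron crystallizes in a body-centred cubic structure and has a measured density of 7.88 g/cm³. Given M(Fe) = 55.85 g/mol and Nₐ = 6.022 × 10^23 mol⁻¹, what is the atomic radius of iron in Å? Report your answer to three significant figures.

1.24 Å

For a BCC cell (Z = 2), a³ = Z·M/(N_A·ρ) = 2 × 55.85 / (6.022 × 10²³ × 7.880) = 2.354 × 10^-23 cm³, so a = 2.866 × 10^-8 cm = 2.866 Å.
Atoms touch along the body diagonal, so √3·a = 4r, so r = 0.4330 × a = 1.24 Å.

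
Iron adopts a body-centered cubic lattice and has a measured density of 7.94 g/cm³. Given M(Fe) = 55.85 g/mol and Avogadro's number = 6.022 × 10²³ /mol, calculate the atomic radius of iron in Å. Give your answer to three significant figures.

1.24 Å

For a BCC cell (Z = 2), a³ = Z·M/(N_A·ρ) = 2 × 55.85 / (6.022 × 10²³ × 7.940) = 2.336 × 10^-23 cm³, so a = 2.859 × 10^-8 cm = 2.859 Å.
Atoms touch along the body diagonal, so √3·a = 4r, so r = 0.4330 × a = 1.24 Å.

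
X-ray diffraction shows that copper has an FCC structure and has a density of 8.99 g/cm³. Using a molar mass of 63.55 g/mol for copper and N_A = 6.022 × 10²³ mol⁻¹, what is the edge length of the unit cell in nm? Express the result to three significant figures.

With Z = 4 atoms per FCC cell, a³ = Z·M/(N_A·ρ) = 4 × 63.55 / (6.022 × 10²³ × 8.990 g/cm³) = 4.695 × 10^-23 cm³.
a = (4.695 × 10^-23)^(1/3) = 3.608 × 10^-8 cm = 0.361 nm.

0.361 nm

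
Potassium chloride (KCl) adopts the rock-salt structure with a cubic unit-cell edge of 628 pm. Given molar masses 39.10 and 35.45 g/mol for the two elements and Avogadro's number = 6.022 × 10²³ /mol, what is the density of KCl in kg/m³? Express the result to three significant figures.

2000 kg/m³

The rock-salt structure contains Z = 4 formula units per cell; M(KCl) = 39.10 + 35.45 = 74.55 g/mol.
a³ = (6.280 × 10^-8 cm)³ = 2.477 × 10^-22 cm³.
ρ = 4 × 74.55 / (6.022 × 10²³ × 2.477 × 10^-22) = 1.999 g/cm³ = 2000 kg/m³.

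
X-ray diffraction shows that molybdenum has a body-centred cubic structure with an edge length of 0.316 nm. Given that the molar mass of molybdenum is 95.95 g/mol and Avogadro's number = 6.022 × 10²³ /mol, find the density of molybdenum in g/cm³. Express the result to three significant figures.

A BCC unit cell contains Z = 2 atoms.
Cell volume: a³ = (0.316 nm)³ = (3.160 × 10^-8 cm)³ = 3.155 × 10^-23 cm³.
ρ = Z·M/(N_A·a³) = 2 × 95.95 / (6.022 × 10²³ × 3.155 × 10^-23) = 10.10 g/cm³.

10.1 g/cm³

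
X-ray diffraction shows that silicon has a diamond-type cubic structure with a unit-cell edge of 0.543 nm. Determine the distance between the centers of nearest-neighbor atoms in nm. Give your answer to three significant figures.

0.235 nm

In a diamond cubic structure, nearest neighbors lie along the body diagonal with √3·a = 8r; the nearest-neighbor distance equals 2r = 0.4330·a.
d = 0.4330 × 0.543 = 0.235 nm.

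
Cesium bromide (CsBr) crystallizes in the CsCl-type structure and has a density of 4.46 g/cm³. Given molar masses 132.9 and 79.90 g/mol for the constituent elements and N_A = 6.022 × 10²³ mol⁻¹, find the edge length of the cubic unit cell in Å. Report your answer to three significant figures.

4.30 Å

M(CsBr) = 212.8 g/mol; Z = 1 formula unit per cell.
a³ = Z·M/(N_A·ρ) = 1 × 212.8 / (6.022 × 10²³ × 4.46) = 7.923 × 10^-23 cm³, so a = 4.295 × 10^-8 cm = 4.30 Å.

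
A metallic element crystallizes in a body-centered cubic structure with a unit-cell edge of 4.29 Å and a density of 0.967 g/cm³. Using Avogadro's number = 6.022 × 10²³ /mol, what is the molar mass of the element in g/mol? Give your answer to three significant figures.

A BCC cell has Z = 2 atoms; a = 4.290 × 10^-8 cm.
M = ρ·N_A·a³/Z = 0.967 × 6.022 × 10²³ × 7.895 × 10^-23 / 2 = 23.0 g/mol.

23.0 g/mol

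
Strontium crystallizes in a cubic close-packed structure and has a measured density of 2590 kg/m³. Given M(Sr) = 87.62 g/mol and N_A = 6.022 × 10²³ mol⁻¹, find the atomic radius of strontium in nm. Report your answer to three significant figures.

0.215 nm

For an FCC cell (Z = 4), a³ = Z·M/(N_A·ρ) = 4 × 87.62 / (6.022 × 10²³ × 2.590) = 2.247 × 10^-22 cm³, so a = 6.080 × 10^-8 cm = 0.6080 nm.
Atoms touch along the face diagonal, so √2·a = 4r, so r = 0.3536 × a = 0.215 nm.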